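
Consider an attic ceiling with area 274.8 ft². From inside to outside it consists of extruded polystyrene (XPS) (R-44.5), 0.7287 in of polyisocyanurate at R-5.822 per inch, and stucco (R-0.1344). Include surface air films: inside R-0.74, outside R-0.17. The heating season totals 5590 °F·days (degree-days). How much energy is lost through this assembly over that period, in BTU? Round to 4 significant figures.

740500 BTU

0.7287 × 5.822 = 4.2425
R_total = 0.74 + 44.5 + 4.2425 + 0.1344 + 0.17 = 49.787 ft²·°F·h/BTU
E = A × HDD × 24 / R = 274.8 × 5590 × 24 / 49.787 = 740500 BTU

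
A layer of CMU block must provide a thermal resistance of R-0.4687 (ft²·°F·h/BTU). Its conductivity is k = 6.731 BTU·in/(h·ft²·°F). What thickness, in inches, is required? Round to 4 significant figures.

L = R × k = 0.4687 × 6.731 = 3.1548 in

3.155 in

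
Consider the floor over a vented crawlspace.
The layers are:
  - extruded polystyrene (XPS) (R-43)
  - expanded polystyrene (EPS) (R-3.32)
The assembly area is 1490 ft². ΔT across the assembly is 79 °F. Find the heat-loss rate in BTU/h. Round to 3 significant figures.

R_total = 43 + 3.32 = 46.32 ft²·°F·h/BTU
Q = A·ΔT/R = 1490 × 79 / 46.32 = 2541 BTU/h

2540 BTU/h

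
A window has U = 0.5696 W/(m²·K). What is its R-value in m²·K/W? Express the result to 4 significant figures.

1.756 m²·K/W

R = 1/U = 1/0.5696 = 1.7556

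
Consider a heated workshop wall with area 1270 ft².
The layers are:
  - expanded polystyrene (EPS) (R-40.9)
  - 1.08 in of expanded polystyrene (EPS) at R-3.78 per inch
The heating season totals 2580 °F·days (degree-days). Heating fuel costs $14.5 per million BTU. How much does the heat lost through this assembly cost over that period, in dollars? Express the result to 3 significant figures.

25.3 dollars

1.08 × 3.78 = 4.082
R_total = 40.9 + 4.082 = 44.98 ft²·°F·h/BTU
E = A × HDD × 24 / R = 1270 × 2580 × 24 / 44.98 = 1748000 BTU
Cost = 1748000/10⁶ × 14.5 = $25.35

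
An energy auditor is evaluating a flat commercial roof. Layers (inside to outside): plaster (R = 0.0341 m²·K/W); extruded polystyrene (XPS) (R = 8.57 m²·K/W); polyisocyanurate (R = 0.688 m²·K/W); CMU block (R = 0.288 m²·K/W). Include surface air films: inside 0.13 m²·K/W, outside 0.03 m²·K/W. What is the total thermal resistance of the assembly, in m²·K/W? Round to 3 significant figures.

9.74 m²·K/W

R_total = 0.13 + 0.0341 + 8.57 + 0.688 + 0.288 + 0.03 = 9.74 m²·K/W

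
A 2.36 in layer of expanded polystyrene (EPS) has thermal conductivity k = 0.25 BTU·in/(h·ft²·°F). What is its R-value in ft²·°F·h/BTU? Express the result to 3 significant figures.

9.44 ft²·°F·h/BTU

R = L/k = 2.36/0.25 = 9.44 ft²·°F·h/BTU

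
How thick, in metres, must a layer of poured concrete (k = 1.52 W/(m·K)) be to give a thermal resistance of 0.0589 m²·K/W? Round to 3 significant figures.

L = R·k = 0.0589 × 1.52 = 0.08953 m

0.0895 m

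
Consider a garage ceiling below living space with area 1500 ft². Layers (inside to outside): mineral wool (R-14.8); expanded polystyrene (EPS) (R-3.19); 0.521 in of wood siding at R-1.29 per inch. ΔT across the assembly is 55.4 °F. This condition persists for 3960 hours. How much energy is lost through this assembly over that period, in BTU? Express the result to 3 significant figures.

0.521 × 1.29 = 0.6721
R_total = 14.8 + 3.19 + 0.6721 = 18.66 ft²·°F·h/BTU
Q = 1500 × 55.4 / 18.66 = 4453 BTU/h
E = 4453 × 3960 = 17630000 BTU

17600000 BTU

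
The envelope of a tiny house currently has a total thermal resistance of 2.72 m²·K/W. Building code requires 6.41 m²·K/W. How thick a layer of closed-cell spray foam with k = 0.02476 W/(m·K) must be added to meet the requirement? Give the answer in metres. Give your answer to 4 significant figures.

ΔR = 6.41 − 2.72 = 3.69 m²·K/W
L = ΔR × k = 3.69 × 0.02476 = 0.091364 m

0.09136 m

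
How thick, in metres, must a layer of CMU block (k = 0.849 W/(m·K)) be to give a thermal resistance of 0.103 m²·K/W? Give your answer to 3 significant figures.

0.0874 m

L = R·k = 0.103 × 0.849 = 0.08745 m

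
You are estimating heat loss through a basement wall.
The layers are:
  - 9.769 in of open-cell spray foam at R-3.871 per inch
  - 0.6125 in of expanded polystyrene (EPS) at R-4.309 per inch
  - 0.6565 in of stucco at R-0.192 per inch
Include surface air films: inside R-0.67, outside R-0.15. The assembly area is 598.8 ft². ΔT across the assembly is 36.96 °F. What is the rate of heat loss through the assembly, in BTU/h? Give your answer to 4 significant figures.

9.769 × 3.871 = 37.816
0.6125 × 4.309 = 2.6393
0.6565 × 0.192 = 0.12605
R_total = 0.67 + 37.816 + 2.6393 + 0.12605 + 0.15 = 41.401 ft²·°F·h/BTU
Q = A·ΔT/R = 598.8 × 36.96 / 41.401 = 534.57 BTU/h

534.6 BTU/h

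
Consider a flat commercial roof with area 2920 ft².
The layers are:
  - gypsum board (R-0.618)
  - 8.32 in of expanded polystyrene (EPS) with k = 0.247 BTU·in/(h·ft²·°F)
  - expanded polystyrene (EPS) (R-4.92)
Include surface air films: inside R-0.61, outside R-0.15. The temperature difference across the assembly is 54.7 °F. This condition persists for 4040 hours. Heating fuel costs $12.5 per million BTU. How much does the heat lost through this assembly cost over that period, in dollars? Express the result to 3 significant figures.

8.32/0.247 = 33.68
R_total = 0.61 + 0.618 + 33.68 + 4.92 + 0.15 = 39.98 ft²·°F·h/BTU
Q = 2920 × 54.7 / 39.98 = 3995 BTU/h
E = 3995 × 4040 = 16140000 BTU
Cost = 16140000/10⁶ × 12.5 = $201.7

202 dollars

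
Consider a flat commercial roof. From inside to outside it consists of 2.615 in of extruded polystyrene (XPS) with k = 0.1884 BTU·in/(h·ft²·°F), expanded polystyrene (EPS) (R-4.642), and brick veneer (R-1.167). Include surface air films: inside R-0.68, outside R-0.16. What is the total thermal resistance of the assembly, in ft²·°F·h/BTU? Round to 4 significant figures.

2.615/0.1884 = 13.88
R_total = 0.68 + 13.88 + 4.642 + 1.167 + 0.16 = 20.529 ft²·°F·h/BTU

20.53 ft²·°F·h/BTU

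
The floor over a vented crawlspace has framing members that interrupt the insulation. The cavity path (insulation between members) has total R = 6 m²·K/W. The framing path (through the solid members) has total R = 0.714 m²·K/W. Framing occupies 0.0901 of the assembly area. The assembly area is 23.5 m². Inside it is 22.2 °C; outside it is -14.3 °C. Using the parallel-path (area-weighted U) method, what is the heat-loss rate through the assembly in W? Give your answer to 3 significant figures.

238 W

U_eff = 0.9099/6 + 0.0901/0.714 = 0.1517 + 0.1262 = 0.2778
R_eff = 1/U_eff = 3.599 m²·K/W
Q = 23.5 × (22.2 − (-14.3)) / 3.599 = 238.3 W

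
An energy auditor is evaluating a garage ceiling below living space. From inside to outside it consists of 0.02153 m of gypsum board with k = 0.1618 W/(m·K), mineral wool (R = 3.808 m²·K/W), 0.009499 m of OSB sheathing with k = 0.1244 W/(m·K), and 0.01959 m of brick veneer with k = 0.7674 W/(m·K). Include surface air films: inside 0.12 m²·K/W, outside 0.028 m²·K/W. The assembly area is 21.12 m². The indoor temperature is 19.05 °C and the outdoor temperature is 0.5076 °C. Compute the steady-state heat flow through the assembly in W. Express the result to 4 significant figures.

93.44 W

0.02153/0.1618 = 0.13307
0.009499/0.1244 = 0.076359
0.01959/0.7674 = 0.025528
R_total = 0.12 + 0.13307 + 3.808 + 0.076359 + 0.025528 + 0.028 = 4.191 m²·K/W
Q = A·ΔT/R = 21.12 × (19.05 − 0.5076) / 4.191 = 93.443 W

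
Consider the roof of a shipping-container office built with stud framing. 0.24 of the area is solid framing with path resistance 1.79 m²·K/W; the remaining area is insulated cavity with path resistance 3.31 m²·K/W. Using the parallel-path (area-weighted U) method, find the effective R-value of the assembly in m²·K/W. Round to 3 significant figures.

2.75 m²·K/W

U_eff = 0.76/3.31 + 0.24/1.79 = 0.2296 + 0.1341 = 0.3637
R_eff = 1/U_eff = 2.75 m²·K/W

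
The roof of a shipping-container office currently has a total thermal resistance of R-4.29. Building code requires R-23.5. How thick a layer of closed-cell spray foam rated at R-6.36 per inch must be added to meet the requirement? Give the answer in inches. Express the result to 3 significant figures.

ΔR = 23.5 − 4.29 = 19.21 ft²·°F·h/BTU
L = ΔR / (R/in) = 19.21/6.36 = 3.02 in

3.02 in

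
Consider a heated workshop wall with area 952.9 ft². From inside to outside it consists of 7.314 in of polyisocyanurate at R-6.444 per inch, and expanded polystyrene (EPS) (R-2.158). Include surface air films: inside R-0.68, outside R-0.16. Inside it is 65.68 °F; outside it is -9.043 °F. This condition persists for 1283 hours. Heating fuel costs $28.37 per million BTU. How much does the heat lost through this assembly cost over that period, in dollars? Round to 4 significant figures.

7.314 × 6.444 = 47.131
R_total = 0.68 + 47.131 + 2.158 + 0.16 = 50.129 ft²·°F·h/BTU
Q = 952.9 × (65.68 − (-9.043)) / 50.129 = 1420.4 BTU/h
E = 1420.4 × 1283 = 1822400 BTU
Cost = 1822400/10⁶ × 28.37 = $51.701

51.70 dollars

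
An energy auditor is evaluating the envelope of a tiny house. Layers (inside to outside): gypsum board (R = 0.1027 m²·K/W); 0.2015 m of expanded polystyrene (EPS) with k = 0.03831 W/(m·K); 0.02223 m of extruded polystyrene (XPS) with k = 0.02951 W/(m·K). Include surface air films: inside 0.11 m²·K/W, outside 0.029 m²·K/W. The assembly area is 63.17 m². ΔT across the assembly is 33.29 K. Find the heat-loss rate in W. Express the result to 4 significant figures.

336.2 W

0.2015/0.03831 = 5.2597
0.02223/0.02951 = 0.7533
R_total = 0.11 + 0.1027 + 5.2597 + 0.7533 + 0.029 = 6.2547 m²·K/W
Q = A·ΔT/R = 63.17 × 33.29 / 6.2547 = 336.21 W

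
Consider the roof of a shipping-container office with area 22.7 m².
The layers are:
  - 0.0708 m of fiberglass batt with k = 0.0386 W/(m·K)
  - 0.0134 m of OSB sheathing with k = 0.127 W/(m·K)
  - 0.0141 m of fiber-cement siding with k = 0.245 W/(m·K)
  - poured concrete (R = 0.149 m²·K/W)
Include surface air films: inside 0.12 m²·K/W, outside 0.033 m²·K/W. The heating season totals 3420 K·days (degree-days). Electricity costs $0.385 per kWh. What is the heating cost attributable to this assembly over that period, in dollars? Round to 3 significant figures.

0.0708/0.0386 = 1.834
0.0134/0.127 = 0.1055
0.0141/0.245 = 0.05755
R_total = 0.12 + 1.834 + 0.1055 + 0.05755 + 0.149 + 0.033 = 2.299 m²·K/W
E = A × HDD × 24 / R / 1000 = 22.7 × 3420 × 24 / 2.299 / 1000 = 810.4 kWh
Cost = 810.4 × 0.385 = $312

312 dollars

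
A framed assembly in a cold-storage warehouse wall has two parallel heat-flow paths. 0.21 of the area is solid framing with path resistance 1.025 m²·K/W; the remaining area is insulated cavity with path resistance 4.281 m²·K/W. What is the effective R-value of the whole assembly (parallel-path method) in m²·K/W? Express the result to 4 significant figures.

U_eff = 0.79/4.281 + 0.21/1.025 = 0.18454 + 0.20488 = 0.38941
R_eff = 1/U_eff = 2.568 m²·K/W

2.568 m²·K/W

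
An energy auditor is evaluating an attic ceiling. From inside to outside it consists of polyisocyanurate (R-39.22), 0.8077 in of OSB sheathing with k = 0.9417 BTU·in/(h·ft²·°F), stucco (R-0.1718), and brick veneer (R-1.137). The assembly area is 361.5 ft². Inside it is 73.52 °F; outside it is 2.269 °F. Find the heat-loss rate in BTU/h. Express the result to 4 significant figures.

0.8077/0.9417 = 0.8577
R_total = 39.22 + 0.8577 + 0.1718 + 1.137 = 41.387 ft²·°F·h/BTU
Q = A·ΔT/R = 361.5 × (73.52 − 2.269) / 41.387 = 622.36 BTU/h

622.4 BTU/h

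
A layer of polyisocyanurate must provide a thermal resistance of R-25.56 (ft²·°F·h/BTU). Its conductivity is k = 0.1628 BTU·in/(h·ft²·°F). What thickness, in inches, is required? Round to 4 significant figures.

4.161 in

L = R × k = 25.56 × 0.1628 = 4.1612 in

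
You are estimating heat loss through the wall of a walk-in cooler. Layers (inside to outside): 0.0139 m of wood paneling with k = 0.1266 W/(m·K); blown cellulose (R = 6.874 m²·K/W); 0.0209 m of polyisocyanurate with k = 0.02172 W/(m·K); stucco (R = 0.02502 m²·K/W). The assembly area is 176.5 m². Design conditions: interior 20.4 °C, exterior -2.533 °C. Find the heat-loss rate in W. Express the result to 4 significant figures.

507.8 W

0.0139/0.1266 = 0.10979
0.0209/0.02172 = 0.96225
R_total = 0.10979 + 6.874 + 0.96225 + 0.02502 = 7.9711 m²·K/W
Q = A·ΔT/R = 176.5 × (20.4 − (-2.533)) / 7.9711 = 507.8 W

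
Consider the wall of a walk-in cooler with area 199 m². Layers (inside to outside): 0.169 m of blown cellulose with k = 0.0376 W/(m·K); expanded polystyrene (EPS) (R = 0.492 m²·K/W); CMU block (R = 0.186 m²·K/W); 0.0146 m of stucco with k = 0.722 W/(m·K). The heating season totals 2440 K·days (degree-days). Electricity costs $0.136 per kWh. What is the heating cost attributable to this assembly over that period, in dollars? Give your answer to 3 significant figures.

305 dollars

0.169/0.0376 = 4.495
0.0146/0.722 = 0.02022
R_total = 4.495 + 0.492 + 0.186 + 0.02022 = 5.193 m²·K/W
E = A × HDD × 24 / R / 1000 = 199 × 2440 × 24 / 5.193 / 1000 = 2244 kWh
Cost = 2244 × 0.136 = $305.2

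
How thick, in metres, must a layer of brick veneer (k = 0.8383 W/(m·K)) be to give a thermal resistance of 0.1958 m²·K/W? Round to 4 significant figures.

0.1641 m

L = R·k = 0.1958 × 0.8383 = 0.16414 m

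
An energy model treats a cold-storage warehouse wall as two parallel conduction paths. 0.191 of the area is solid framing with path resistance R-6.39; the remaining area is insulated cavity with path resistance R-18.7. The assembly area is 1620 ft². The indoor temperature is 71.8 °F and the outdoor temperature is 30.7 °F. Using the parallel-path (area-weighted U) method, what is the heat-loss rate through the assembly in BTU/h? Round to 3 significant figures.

U_eff = 0.809/18.7 + 0.191/6.39 = 0.04326 + 0.02989 = 0.07315
R_eff = 1/U_eff = 13.67 ft²·°F·h/BTU
Q = 1620 × (71.8 − 30.7) / 13.67 = 4871 BTU/h

4870 BTU/h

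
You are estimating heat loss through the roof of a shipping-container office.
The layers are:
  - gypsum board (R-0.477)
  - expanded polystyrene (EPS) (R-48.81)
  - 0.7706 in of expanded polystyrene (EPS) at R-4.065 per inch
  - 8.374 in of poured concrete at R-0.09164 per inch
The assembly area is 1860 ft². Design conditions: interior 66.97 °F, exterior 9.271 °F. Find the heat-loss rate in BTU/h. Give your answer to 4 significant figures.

2018 BTU/h

0.7706 × 4.065 = 3.1325
8.374 × 0.09164 = 0.76739
R_total = 0.477 + 48.81 + 3.1325 + 0.76739 = 53.187 ft²·°F·h/BTU
Q = A·ΔT/R = 1860 × (66.97 − 9.271) / 53.187 = 2017.8 BTU/h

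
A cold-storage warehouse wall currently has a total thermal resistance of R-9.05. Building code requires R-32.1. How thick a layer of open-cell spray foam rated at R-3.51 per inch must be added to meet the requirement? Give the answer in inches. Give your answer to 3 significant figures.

6.57 in

ΔR = 32.1 − 9.05 = 23.05 ft²·°F·h/BTU
L = ΔR / (R/in) = 23.05/3.51 = 6.567 in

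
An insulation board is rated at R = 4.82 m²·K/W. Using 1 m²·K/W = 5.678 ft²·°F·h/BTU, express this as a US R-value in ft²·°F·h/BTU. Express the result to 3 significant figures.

R_US = 4.82 × 5.678 = 27.37

27.4 ft²·°F·h/BTU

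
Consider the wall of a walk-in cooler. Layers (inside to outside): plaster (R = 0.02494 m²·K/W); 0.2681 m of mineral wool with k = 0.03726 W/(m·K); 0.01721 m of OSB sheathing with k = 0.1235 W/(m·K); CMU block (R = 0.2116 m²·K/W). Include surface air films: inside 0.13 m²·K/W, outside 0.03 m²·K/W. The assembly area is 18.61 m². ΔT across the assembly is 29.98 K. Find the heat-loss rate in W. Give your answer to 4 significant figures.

0.2681/0.03726 = 7.1954
0.01721/0.1235 = 0.13935
R_total = 0.13 + 0.02494 + 7.1954 + 0.13935 + 0.2116 + 0.03 = 7.7313 m²·K/W
Q = A·ΔT/R = 18.61 × 29.98 / 7.7313 = 72.165 W

72.17 W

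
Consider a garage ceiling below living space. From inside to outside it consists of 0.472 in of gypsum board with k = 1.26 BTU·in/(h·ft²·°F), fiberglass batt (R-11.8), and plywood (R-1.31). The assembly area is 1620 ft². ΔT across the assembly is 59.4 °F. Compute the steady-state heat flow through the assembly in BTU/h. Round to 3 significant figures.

0.472/1.26 = 0.3746
R_total = 0.3746 + 11.8 + 1.31 = 13.48 ft²·°F·h/BTU
Q = A·ΔT/R = 1620 × 59.4 / 13.48 = 7136 BTU/h

7140 BTU/h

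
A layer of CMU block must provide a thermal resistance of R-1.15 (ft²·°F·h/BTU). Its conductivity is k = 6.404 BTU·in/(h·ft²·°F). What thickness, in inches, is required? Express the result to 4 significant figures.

7.365 in

L = R × k = 1.15 × 6.404 = 7.3646 in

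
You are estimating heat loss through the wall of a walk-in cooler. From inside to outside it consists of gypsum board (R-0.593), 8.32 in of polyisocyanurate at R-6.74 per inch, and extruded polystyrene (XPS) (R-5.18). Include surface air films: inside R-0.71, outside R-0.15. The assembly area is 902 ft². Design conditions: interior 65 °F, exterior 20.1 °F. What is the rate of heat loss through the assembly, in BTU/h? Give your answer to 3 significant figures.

646 BTU/h

8.32 × 6.74 = 56.08
R_total = 0.71 + 0.593 + 56.08 + 5.18 + 0.15 = 62.71 ft²·°F·h/BTU
Q = A·ΔT/R = 902 × (65 − 20.1) / 62.71 = 645.8 BTU/h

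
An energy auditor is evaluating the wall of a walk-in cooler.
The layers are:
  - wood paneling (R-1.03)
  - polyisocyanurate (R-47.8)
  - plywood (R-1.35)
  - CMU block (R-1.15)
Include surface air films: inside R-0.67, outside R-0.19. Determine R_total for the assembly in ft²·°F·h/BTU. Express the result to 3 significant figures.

52.2 ft²·°F·h/BTU

R_total = 0.67 + 1.03 + 47.8 + 1.35 + 1.15 + 0.19 = 52.19 ft²·°F·h/BTU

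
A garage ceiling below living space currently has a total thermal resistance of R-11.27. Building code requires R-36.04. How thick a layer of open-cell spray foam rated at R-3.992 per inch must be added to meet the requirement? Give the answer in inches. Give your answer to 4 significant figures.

ΔR = 36.04 − 11.27 = 24.77 ft²·°F·h/BTU
L = ΔR / (R/in) = 24.77/3.992 = 6.2049 in

6.205 in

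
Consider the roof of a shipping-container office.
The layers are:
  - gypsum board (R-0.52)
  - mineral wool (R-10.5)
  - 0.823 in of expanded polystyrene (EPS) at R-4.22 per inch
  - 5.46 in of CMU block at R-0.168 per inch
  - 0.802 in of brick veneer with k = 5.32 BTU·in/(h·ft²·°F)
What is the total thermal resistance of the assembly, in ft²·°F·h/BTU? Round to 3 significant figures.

15.6 ft²·°F·h/BTU

0.823 × 4.22 = 3.473
5.46 × 0.168 = 0.9173
0.802/5.32 = 0.1508
R_total = 0.52 + 10.5 + 3.473 + 0.9173 + 0.1508 = 15.56 ft²·°F·h/BTU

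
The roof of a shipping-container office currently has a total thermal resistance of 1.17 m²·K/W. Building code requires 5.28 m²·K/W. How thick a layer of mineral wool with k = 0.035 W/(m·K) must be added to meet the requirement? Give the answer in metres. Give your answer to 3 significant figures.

ΔR = 5.28 − 1.17 = 4.11 m²·K/W
L = ΔR × k = 4.11 × 0.035 = 0.1439 m

0.144 m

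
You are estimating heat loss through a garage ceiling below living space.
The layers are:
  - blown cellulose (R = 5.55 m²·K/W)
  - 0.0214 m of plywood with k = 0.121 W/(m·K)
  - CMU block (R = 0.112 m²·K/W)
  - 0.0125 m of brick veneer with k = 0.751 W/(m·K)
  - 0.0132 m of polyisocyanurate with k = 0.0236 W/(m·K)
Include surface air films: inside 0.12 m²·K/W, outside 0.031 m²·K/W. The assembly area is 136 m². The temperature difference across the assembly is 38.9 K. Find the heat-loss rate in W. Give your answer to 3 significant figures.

806 W

0.0214/0.121 = 0.1769
0.0125/0.751 = 0.01664
0.0132/0.0236 = 0.5593
R_total = 0.12 + 5.55 + 0.1769 + 0.112 + 0.01664 + 0.5593 + 0.031 = 6.566 m²·K/W
Q = A·ΔT/R = 136 × 38.9 / 6.566 = 805.7 W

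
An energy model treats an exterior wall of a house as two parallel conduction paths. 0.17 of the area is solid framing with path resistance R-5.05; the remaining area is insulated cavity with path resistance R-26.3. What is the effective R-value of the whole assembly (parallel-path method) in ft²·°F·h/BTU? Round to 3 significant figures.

U_eff = 0.83/26.3 + 0.17/5.05 = 0.03156 + 0.03366 = 0.06522
R_eff = 1/U_eff = 15.33 ft²·°F·h/BTU

15.3 ft²·°F·h/BTU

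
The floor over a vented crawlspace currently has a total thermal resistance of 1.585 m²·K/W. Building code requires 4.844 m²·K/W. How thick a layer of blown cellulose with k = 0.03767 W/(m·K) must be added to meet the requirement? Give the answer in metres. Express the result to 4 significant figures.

0.1228 m

ΔR = 4.844 − 1.585 = 3.259 m²·K/W
L = ΔR × k = 3.259 × 0.03767 = 0.12277 m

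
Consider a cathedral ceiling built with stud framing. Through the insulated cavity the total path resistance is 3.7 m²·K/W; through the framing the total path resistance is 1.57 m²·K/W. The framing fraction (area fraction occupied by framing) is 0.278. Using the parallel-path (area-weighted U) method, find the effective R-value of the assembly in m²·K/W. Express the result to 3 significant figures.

2.69 m²·K/W

U_eff = 0.722/3.7 + 0.278/1.57 = 0.1951 + 0.1771 = 0.3722
R_eff = 1/U_eff = 2.687 m²·K/W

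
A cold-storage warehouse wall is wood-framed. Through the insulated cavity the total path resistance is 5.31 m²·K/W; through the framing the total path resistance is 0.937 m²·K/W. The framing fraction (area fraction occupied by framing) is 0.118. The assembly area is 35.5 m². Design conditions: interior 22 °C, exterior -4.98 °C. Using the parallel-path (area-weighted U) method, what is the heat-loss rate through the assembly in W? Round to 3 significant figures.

280 W

U_eff = 0.882/5.31 + 0.118/0.937 = 0.1661 + 0.1259 = 0.292
R_eff = 1/U_eff = 3.424 m²·K/W
Q = 35.5 × (22 − (-4.98)) / 3.424 = 279.7 W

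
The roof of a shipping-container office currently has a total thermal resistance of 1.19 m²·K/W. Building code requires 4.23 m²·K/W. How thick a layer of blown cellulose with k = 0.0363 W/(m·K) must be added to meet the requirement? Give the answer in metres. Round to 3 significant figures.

ΔR = 4.23 − 1.19 = 3.04 m²·K/W
L = ΔR × k = 3.04 × 0.0363 = 0.1104 m

0.110 m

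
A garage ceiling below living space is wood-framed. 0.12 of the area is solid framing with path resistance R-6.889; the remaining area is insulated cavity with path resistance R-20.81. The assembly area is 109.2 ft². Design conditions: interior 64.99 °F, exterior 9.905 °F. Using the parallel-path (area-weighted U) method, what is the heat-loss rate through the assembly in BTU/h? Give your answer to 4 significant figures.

U_eff = 0.88/20.81 + 0.12/6.889 = 0.042287 + 0.017419 = 0.059706
R_eff = 1/U_eff = 16.749 ft²·°F·h/BTU
Q = 109.2 × (64.99 − 9.905) / 16.749 = 359.15 BTU/h

359.2 BTU/h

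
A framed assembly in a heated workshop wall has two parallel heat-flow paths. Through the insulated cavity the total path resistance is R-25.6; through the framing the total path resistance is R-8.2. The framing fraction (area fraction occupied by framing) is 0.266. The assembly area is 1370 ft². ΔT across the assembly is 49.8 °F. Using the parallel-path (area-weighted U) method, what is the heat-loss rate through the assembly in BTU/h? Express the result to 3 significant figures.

U_eff = 0.734/25.6 + 0.266/8.2 = 0.02867 + 0.03244 = 0.06111
R_eff = 1/U_eff = 16.36 ft²·°F·h/BTU
Q = 1370 × 49.8 / 16.36 = 4169 BTU/h

4170 BTU/h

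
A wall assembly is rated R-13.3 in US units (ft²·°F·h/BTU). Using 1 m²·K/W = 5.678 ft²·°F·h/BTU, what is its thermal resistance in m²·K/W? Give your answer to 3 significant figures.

2.34 m²·K/W

R_SI = 13.3/5.678 = 2.342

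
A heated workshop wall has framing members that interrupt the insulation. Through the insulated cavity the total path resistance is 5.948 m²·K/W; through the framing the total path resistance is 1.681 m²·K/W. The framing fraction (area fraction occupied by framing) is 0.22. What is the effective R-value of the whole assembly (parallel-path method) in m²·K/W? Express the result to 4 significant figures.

3.817 m²·K/W

U_eff = 0.78/5.948 + 0.22/1.681 = 0.13114 + 0.13087 = 0.26201
R_eff = 1/U_eff = 3.8166 m²·K/W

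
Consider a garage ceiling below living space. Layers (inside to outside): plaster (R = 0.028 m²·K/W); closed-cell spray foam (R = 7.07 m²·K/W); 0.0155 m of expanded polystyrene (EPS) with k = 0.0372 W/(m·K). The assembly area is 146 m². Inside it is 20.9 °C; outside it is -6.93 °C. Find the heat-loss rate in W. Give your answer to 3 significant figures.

541 W

0.0155/0.0372 = 0.4167
R_total = 0.028 + 7.07 + 0.4167 = 7.515 m²·K/W
Q = A·ΔT/R = 146 × (20.9 − (-6.93)) / 7.515 = 540.7 W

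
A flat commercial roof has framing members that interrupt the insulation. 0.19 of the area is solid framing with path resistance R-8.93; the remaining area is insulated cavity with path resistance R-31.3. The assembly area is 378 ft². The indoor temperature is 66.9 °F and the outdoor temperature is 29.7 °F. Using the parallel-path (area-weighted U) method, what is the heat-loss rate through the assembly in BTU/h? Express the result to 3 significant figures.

663 BTU/h

U_eff = 0.81/31.3 + 0.19/8.93 = 0.02588 + 0.02128 = 0.04716
R_eff = 1/U_eff = 21.21 ft²·°F·h/BTU
Q = 378 × (66.9 − 29.7) / 21.21 = 663.1 BTU/h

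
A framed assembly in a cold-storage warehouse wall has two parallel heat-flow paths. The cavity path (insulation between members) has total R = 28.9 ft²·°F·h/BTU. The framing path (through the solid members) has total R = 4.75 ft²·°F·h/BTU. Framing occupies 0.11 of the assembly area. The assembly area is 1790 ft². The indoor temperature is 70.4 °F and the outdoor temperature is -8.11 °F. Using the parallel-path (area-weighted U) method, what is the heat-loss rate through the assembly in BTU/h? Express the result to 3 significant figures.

7580 BTU/h

U_eff = 0.89/28.9 + 0.11/4.75 = 0.0308 + 0.02316 = 0.05395
R_eff = 1/U_eff = 18.53 ft²·°F·h/BTU
Q = 1790 × (70.4 − (-8.11)) / 18.53 = 7582 BTU/h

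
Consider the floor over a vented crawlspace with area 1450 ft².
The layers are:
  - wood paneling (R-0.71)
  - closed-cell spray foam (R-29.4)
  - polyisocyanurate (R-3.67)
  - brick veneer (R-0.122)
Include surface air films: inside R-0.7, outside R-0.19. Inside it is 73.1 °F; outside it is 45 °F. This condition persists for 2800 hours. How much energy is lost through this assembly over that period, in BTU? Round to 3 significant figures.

3280000 BTU

R_total = 0.7 + 0.71 + 29.4 + 3.67 + 0.122 + 0.19 = 34.79 ft²·°F·h/BTU
Q = 1450 × (73.1 − 45) / 34.79 = 1171 BTU/h
E = 1171 × 2800 = 3279000 BTU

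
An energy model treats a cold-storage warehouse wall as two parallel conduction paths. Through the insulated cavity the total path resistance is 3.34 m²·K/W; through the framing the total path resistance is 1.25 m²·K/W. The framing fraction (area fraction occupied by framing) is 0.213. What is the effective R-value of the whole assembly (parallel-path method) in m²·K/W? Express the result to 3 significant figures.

2.46 m²·K/W

U_eff = 0.787/3.34 + 0.213/1.25 = 0.2356 + 0.1704 = 0.406
R_eff = 1/U_eff = 2.463 m²·K/W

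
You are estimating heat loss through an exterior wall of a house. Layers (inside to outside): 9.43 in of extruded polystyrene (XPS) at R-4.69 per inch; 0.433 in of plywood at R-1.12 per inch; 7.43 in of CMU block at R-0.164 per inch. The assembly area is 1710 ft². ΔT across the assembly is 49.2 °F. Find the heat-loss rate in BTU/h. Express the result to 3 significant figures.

1830 BTU/h

9.43 × 4.69 = 44.23
0.433 × 1.12 = 0.485
7.43 × 0.164 = 1.219
R_total = 44.23 + 0.485 + 1.219 = 45.93 ft²·°F·h/BTU
Q = A·ΔT/R = 1710 × 49.2 / 45.93 = 1832 BTU/h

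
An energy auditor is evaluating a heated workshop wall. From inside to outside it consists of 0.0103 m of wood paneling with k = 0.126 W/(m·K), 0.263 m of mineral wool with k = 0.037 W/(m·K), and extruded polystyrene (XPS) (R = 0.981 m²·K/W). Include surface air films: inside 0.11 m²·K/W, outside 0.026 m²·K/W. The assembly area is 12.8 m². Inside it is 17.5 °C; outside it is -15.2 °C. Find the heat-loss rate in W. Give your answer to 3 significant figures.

50.4 W

0.0103/0.126 = 0.08175
0.263/0.037 = 7.108
R_total = 0.11 + 0.08175 + 7.108 + 0.981 + 0.026 = 8.307 m²·K/W
Q = A·ΔT/R = 12.8 × (17.5 − (-15.2)) / 8.307 = 50.39 W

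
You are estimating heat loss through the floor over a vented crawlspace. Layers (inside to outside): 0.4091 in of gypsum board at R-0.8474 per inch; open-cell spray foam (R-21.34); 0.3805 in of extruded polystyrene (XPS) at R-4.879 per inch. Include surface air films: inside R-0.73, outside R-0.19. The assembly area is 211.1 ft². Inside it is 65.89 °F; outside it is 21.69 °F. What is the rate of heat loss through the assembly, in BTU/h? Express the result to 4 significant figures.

381.4 BTU/h

0.4091 × 0.8474 = 0.34667
0.3805 × 4.879 = 1.8565
R_total = 0.73 + 0.34667 + 21.34 + 1.8565 + 0.19 = 24.463 ft²·°F·h/BTU
Q = A·ΔT/R = 211.1 × (65.89 − 21.69) / 24.463 = 381.42 BTU/h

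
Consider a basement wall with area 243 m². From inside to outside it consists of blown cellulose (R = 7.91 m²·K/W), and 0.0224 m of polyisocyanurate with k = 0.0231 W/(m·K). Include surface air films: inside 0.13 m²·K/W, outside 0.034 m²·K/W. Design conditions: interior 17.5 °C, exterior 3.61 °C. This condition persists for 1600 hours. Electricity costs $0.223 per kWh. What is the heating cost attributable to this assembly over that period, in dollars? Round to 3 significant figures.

0.0224/0.0231 = 0.9697
R_total = 0.13 + 7.91 + 0.9697 + 0.034 = 9.044 m²·K/W
Q = 243 × (17.5 − 3.61) / 9.044 = 373.2 W
E = 373.2 W × 1600 h / 1000 = 597.1 kWh
Cost = 597.1 × 0.223 = $133.2

133 dollars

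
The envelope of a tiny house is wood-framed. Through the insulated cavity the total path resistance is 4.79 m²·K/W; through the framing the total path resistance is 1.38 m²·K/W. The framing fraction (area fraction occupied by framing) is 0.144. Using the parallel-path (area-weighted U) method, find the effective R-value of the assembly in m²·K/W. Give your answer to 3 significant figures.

3.53 m²·K/W

U_eff = 0.856/4.79 + 0.144/1.38 = 0.1787 + 0.1043 = 0.2831
R_eff = 1/U_eff = 3.533 m²·K/W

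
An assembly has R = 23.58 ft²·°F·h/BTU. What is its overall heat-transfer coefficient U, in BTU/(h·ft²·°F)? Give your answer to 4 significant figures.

0.04241 BTU/(h·ft²·°F)

U = 1/R = 1/23.58 = 0.042409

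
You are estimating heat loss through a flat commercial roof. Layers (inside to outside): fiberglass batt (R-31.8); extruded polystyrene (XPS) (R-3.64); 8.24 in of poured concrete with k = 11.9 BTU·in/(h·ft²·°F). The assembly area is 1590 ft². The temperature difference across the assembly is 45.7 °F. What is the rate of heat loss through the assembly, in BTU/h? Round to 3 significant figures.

8.24/11.9 = 0.6924
R_total = 31.8 + 3.64 + 0.6924 = 36.13 ft²·°F·h/BTU
Q = A·ΔT/R = 1590 × 45.7 / 36.13 = 2011 BTU/h

2010 BTU/h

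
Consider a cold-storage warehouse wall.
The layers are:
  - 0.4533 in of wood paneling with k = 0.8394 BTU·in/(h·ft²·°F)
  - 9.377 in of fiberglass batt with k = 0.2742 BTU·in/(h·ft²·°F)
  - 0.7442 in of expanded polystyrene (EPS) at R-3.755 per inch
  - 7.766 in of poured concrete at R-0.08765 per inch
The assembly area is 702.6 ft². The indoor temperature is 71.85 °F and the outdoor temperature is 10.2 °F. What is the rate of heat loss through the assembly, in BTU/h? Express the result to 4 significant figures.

1134 BTU/h

0.4533/0.8394 = 0.54003
9.377/0.2742 = 34.198
0.7442 × 3.755 = 2.7945
7.766 × 0.08765 = 0.68069
R_total = 0.54003 + 34.198 + 2.7945 + 0.68069 = 38.213 ft²·°F·h/BTU
Q = A·ΔT/R = 702.6 × (71.85 − 10.2) / 38.213 = 1133.5 BTU/h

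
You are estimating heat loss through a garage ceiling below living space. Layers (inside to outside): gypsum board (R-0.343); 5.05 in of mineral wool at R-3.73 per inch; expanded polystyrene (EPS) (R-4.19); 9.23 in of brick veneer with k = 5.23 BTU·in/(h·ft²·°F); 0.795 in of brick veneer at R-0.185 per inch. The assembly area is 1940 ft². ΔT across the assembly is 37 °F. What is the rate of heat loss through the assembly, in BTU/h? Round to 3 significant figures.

5.05 × 3.73 = 18.84
9.23/5.23 = 1.765
0.795 × 0.185 = 0.1471
R_total = 0.343 + 18.84 + 4.19 + 1.765 + 0.1471 = 25.28 ft²·°F·h/BTU
Q = A·ΔT/R = 1940 × 37 / 25.28 = 2839 BTU/h

2840 BTU/h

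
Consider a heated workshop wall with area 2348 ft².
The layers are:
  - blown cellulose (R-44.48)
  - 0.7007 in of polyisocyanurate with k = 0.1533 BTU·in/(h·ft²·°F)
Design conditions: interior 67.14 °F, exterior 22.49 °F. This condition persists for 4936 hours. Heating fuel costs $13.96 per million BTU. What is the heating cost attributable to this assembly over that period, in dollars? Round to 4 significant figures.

147.3 dollars

0.7007/0.1533 = 4.5708
R_total = 44.48 + 4.5708 = 49.051 ft²·°F·h/BTU
Q = 2348 × (67.14 − 22.49) / 49.051 = 2137.3 BTU/h
E = 2137.3 × 4936 = 10550000 BTU
Cost = 10550000/10⁶ × 13.96 = $147.28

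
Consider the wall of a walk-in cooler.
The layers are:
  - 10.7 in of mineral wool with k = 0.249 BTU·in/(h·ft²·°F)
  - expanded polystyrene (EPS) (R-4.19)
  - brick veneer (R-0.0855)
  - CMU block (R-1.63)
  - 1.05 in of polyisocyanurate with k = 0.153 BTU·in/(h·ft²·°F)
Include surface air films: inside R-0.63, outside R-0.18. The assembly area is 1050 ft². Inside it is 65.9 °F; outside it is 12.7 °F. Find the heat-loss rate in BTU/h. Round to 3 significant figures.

10.7/0.249 = 42.97
1.05/0.153 = 6.863
R_total = 0.63 + 42.97 + 4.19 + 0.0855 + 1.63 + 6.863 + 0.18 = 56.55 ft²·°F·h/BTU
Q = A·ΔT/R = 1050 × (65.9 − 12.7) / 56.55 = 987.8 BTU/h

988 BTU/h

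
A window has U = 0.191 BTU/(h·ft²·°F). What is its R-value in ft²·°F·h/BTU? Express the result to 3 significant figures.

R = 1/U = 1/0.191 = 5.236

5.24 ft²·°F·h/BTU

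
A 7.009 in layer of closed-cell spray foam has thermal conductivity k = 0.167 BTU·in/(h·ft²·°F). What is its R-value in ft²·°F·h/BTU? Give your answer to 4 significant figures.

R = L/k = 7.009/0.167 = 41.97 ft²·°F·h/BTU

41.97 ft²·°F·h/BTU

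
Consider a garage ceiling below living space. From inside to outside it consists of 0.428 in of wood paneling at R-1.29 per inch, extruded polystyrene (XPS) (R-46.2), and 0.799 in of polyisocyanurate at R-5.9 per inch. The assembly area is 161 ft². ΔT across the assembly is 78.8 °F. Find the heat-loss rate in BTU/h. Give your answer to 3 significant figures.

247 BTU/h

0.428 × 1.29 = 0.5521
0.799 × 5.9 = 4.714
R_total = 0.5521 + 46.2 + 4.714 = 51.47 ft²·°F·h/BTU
Q = A·ΔT/R = 161 × 78.8 / 51.47 = 246.5 BTU/h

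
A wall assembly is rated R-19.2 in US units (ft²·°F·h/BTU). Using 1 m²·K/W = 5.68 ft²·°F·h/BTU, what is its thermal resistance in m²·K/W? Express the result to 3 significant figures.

3.38 m²·K/W

R_SI = 19.2/5.68 = 3.38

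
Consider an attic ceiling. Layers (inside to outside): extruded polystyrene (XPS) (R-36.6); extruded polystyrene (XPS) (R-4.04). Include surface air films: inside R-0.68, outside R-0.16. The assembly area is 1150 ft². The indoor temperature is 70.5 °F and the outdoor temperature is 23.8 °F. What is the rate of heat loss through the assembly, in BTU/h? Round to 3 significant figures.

1290 BTU/h

R_total = 0.68 + 36.6 + 4.04 + 0.16 = 41.48 ft²·°F·h/BTU
Q = A·ΔT/R = 1150 × (70.5 − 23.8) / 41.48 = 1295 BTU/h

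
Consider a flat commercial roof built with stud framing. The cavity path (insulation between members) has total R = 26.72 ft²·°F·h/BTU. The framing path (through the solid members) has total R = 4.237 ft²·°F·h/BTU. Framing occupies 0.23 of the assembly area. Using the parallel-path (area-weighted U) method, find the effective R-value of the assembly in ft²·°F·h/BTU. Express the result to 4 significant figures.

12.03 ft²·°F·h/BTU

U_eff = 0.77/26.72 + 0.23/4.237 = 0.028817 + 0.054284 = 0.083101
R_eff = 1/U_eff = 12.034 ft²·°F·h/BTU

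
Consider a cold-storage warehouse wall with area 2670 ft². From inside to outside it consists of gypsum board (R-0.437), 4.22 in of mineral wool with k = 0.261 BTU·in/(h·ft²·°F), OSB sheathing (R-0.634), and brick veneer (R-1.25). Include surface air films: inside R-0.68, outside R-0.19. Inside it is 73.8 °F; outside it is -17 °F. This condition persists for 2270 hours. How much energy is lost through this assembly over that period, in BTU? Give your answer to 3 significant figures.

4.22/0.261 = 16.17
R_total = 0.68 + 0.437 + 16.17 + 0.634 + 1.25 + 0.19 = 19.36 ft²·°F·h/BTU
Q = 2670 × (73.8 − (-17)) / 19.36 = 12520 BTU/h
E = 12520 × 2270 = 28430000 BTU

28400000 BTU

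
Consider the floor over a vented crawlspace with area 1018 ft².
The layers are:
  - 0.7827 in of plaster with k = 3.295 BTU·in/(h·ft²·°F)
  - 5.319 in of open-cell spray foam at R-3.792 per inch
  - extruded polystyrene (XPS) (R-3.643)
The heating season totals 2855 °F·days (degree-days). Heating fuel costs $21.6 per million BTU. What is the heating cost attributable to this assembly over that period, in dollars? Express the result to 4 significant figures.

0.7827/3.295 = 0.23754
5.319 × 3.792 = 20.17
R_total = 0.23754 + 20.17 + 3.643 = 24.05 ft²·°F·h/BTU
E = A × HDD × 24 / R = 1018 × 2855 × 24 / 24.05 = 2900300 BTU
Cost = 2900300/10⁶ × 21.6 = $62.647

62.65 dollars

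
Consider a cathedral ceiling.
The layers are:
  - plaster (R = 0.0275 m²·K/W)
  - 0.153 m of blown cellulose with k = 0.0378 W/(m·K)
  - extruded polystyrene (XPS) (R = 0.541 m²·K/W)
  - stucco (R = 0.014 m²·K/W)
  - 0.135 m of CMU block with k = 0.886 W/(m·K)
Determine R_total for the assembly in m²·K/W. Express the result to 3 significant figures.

4.78 m²·K/W

0.153/0.0378 = 4.048
0.135/0.886 = 0.1524
R_total = 0.0275 + 4.048 + 0.541 + 0.014 + 0.1524 = 4.782 m²·K/W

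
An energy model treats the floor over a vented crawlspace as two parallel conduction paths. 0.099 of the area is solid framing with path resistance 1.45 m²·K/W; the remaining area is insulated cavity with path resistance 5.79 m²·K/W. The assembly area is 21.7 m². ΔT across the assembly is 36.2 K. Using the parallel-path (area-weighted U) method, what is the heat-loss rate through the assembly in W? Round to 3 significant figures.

U_eff = 0.901/5.79 + 0.099/1.45 = 0.1556 + 0.06828 = 0.2239
R_eff = 1/U_eff = 4.466 m²·K/W
Q = 21.7 × 36.2 / 4.466 = 175.9 W

176 W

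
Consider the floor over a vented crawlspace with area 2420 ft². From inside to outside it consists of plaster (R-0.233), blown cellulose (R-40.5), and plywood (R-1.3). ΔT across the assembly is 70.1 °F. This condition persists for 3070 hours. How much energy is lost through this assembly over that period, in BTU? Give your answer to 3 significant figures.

12400000 BTU

R_total = 0.233 + 40.5 + 1.3 = 42.03 ft²·°F·h/BTU
Q = 2420 × 70.1 / 42.03 = 4036 BTU/h
E = 4036 × 3070 = 12390000 BTU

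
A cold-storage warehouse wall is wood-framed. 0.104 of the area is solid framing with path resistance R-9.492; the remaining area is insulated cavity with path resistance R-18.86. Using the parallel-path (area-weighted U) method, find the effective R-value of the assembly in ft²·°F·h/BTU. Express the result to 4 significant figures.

U_eff = 0.896/18.86 + 0.104/9.492 = 0.047508 + 0.010957 = 0.058465
R_eff = 1/U_eff = 17.104 ft²·°F·h/BTU

17.10 ft²·°F·h/BTU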